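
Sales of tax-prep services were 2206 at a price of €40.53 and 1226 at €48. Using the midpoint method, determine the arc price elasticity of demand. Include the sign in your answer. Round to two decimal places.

ΔQ = 1226 − 2206 = -980; ΔP = 48 − 40.53 = 7.47.
Midpoints: P̄ = 44.27, Q̄ = 1716.0.
ε = (ΔQ/ΔP)(P̄/Q̄) = (-980/7.47)(44.27/1716.0).

-3.38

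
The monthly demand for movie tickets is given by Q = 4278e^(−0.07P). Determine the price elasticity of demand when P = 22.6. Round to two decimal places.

-1.58

At P = 22.6, Q = 879.401.
dQ/dP = −0.07·4278e^(−0.07P) = −0.07Q = -61.558.
ε = (dQ/dP)(P/Q) = (-61.558)(22.6/879.401).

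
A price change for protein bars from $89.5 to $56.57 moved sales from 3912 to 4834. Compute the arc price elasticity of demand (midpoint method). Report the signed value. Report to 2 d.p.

ΔQ = 4834 − 3912 = 922; ΔP = 56.57 − 89.5 = -32.93.
Midpoints: P̄ = 73.03, Q̄ = 4373.0.
ε = (ΔQ/ΔP)(P̄/Q̄) = (922/-32.93)(73.03/4373.0).

-0.47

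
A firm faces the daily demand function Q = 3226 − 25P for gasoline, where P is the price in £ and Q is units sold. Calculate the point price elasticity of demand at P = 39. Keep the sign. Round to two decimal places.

At P = 39, Q = 2251.
dQ/dP = −25.
ε = (dQ/dP)(P/Q) = (-25)(39/2251).

-0.43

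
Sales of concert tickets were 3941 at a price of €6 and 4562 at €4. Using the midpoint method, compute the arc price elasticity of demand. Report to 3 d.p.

ΔQ = 4562 − 3941 = 621; ΔP = 4 − 6 = -2.
Midpoints: P̄ = 5.00, Q̄ = 4251.5.
ε = (ΔQ/ΔP)(P̄/Q̄) = (621/-2)(5.00/4251.5).

-0.365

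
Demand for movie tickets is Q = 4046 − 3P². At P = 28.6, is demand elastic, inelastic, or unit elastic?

elastic

Q = 1592.120, dQ/dP = -171.600.
ε = (dQ/dP)(P/Q) ≈ -3.083.
|ε| = 3.08 > 1.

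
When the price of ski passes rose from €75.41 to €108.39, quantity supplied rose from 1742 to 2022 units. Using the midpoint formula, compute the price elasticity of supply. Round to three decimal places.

0.415

ΔQ = 2022 − 1742 = 280; ΔP = 108.39 − 75.41 = 32.98.
Midpoints: P̄ = 91.90, Q̄ = 1882.0.
ε_s = (ΔQ/ΔP)(P̄/Q̄) = (280/32.98)(91.90/1882.0).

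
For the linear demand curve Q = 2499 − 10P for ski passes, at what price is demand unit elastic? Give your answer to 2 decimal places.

For linear demand Q = a − bP, ε = −bP/(a − bP). |ε| = 1 when bP = a − bP, i.e. P = a/(2b).
P = 2499/(2·10) = 2499/20 = 124.9500.

124.95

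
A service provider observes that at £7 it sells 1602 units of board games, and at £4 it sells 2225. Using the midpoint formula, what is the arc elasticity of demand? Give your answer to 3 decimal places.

ΔQ = 2225 − 1602 = 623; ΔP = 4 − 7 = -3.
Midpoints: P̄ = 5.50, Q̄ = 1913.5.
ε = (ΔQ/ΔP)(P̄/Q̄) = (623/-3)(5.50/1913.5).

-0.597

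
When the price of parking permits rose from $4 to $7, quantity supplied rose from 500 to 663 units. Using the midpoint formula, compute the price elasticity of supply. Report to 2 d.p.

0.51

ΔQ = 663 − 500 = 163; ΔP = 7 − 4 = 3.
Midpoints: P̄ = 5.50, Q̄ = 581.5.
ε_s = (ΔQ/ΔP)(P̄/Q̄) = (163/3)(5.50/581.5).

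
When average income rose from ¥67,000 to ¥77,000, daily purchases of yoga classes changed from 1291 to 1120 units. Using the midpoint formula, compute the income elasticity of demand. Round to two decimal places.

ΔQ = -171, ΔI = 10000. Midpoints: Ī = 72,000, Q̄ = 1205.5.
ε_I = (ΔQ/ΔI)(Ī/Q̄) = (-171/10000)(72000/1205.5).

-1.02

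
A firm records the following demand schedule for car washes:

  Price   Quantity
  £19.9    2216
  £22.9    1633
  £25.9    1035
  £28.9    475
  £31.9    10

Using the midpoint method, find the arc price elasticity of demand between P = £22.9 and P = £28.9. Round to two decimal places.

At P = 22.9, Q = 1633; at P = 28.9, Q = 475.
ΔQ = -1158, ΔP = 6.0. Midpoints: P̄ = 25.90, Q̄ = 1054.0.
ε = (ΔQ/ΔP)(P̄/Q̄) = (-1158/6.0)(25.90/1054.0).

-4.74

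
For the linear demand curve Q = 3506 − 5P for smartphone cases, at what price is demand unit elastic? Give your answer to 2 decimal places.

350.60

For linear demand Q = a − bP, ε = −bP/(a − bP). |ε| = 1 when bP = a − bP, i.e. P = a/(2b).
P = 3506/(2·5) = 3506/10 = 350.6000.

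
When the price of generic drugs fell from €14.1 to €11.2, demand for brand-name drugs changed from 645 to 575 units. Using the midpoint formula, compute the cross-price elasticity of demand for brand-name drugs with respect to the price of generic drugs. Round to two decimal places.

0.50

ΔQ_x = 575 − 645 = -70; ΔP_y = 11.2 − 14.1 = -2.9.
Midpoints: P̄_y = 12.65, Q̄_x = 610.0.
ε_xy = (ΔQ_x/ΔP_y)(P̄_y/Q̄_x) = (-70/-2.9)(12.65/610.0).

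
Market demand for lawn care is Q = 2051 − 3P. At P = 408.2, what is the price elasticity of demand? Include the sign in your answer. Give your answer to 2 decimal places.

At P = 408.2, Q = 826.400.
dQ/dP = −3.
ε = (dQ/dP)(P/Q) = (-3)(408.2/826.400).

-1.48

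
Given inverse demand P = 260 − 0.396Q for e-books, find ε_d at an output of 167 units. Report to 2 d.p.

At Q = 167, P = 260 − 0.396(167) = 193.87.
dP/dQ = −0.396, so dQ/dP = 1/(−0.396) = -2.525.
ε = (dQ/dP)(P/Q) = (-2.525)(193.87/167).

-2.93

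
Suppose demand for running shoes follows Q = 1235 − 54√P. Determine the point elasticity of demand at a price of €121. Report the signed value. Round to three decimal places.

-0.463

At P = 121, Q = 641.
dQ/dP = −54/(2√P) = -2.455.
ε = (dQ/dP)(P/Q) = (-2.455)(121/641).
|ε| < 1, so demand is inelastic at this price.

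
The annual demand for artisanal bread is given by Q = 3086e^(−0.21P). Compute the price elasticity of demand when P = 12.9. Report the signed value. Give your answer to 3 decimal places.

At P = 12.9, Q = 205.538.
dQ/dP = −0.21·3086e^(−0.21P) = −0.21Q = -43.163.
ε = (dQ/dP)(P/Q) = (-43.163)(12.9/205.538).

-2.709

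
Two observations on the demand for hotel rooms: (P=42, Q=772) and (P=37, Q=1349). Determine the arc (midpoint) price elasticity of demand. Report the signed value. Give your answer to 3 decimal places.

-4.298

ΔQ = 1349 − 772 = 577; ΔP = 37 − 42 = -5.
Midpoints: P̄ = 39.50, Q̄ = 1060.5.
ε = (ΔQ/ΔP)(P̄/Q̄) = (577/-5)(39.50/1060.5).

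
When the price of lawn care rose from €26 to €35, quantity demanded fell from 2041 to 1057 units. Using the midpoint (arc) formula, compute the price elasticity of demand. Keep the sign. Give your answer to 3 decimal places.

-2.153

ΔQ = 1057 − 2041 = -984; ΔP = 35 − 26 = 9.
Midpoints: P̄ = 30.50, Q̄ = 1549.0.
ε = (ΔQ/ΔP)(P̄/Q̄) = (-984/9)(30.50/1549.0).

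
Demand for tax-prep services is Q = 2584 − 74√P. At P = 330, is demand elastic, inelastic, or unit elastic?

Q = 1239.723, dQ/dP = -2.037.
ε = (dQ/dP)(P/Q) ≈ -0.542.
|ε| = 0.54 < 1.

inelastic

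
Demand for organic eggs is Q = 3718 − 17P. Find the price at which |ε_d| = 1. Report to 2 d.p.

For linear demand Q = a − bP, ε = −bP/(a − bP). |ε| = 1 when bP = a − bP, i.e. P = a/(2b).
P = 3718/(2·17) = 3718/34 = 109.3529.

109.35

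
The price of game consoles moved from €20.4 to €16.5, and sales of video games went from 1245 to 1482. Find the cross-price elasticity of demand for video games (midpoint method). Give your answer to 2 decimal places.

-0.82

ΔQ_x = 1482 − 1245 = 237; ΔP_y = 16.5 − 20.4 = -3.9.
Midpoints: P̄_y = 18.45, Q̄_x = 1363.5.
ε_xy = (ΔQ_x/ΔP_y)(P̄_y/Q̄_x) = (237/-3.9)(18.45/1363.5).
ε_xy < 0, so the goods are complements.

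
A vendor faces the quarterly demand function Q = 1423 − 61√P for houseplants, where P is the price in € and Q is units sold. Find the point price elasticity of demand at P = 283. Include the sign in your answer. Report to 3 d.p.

At P = 283, Q = 396.821.
dQ/dP = −61/(2√P) = -1.813.
ε = (dQ/dP)(P/Q) = (-1.813)(283/396.821).

-1.293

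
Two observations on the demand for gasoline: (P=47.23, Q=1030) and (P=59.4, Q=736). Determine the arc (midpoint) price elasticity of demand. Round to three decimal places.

-1.459

ΔQ = 736 − 1030 = -294; ΔP = 59.4 − 47.23 = 12.17.
Midpoints: P̄ = 53.31, Q̄ = 883.0.
ε = (ΔQ/ΔP)(P̄/Q̄) = (-294/12.17)(53.31/883.0).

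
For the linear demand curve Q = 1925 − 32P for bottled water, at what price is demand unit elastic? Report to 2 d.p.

For linear demand Q = a − bP, ε = −bP/(a − bP). |ε| = 1 when bP = a − bP, i.e. P = a/(2b).
P = 1925/(2·32) = 1925/64 = 30.0781.

30.08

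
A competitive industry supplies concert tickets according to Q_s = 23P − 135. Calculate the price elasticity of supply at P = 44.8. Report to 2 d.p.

At P = 44.8, Q_s = 895.40.
dQ_s/dP = 23.
ε_s = (dQ_s/dP)(P/Q_s) = (23)(44.8/895.40).

1.15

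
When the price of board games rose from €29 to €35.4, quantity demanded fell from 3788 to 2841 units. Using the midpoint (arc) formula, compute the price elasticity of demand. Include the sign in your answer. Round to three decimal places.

-1.438

ΔQ = 2841 − 3788 = -947; ΔP = 35.4 − 29 = 6.4.
Midpoints: P̄ = 32.20, Q̄ = 3314.5.
ε = (ΔQ/ΔP)(P̄/Q̄) = (-947/6.4)(32.20/3314.5).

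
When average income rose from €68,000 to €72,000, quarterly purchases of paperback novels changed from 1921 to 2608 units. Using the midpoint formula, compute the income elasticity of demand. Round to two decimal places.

ΔQ = 687, ΔI = 4000. Midpoints: Ī = 70,000, Q̄ = 2264.5.
ε_I = (ΔQ/ΔI)(Ī/Q̄) = (687/4000)(70000/2264.5).

5.31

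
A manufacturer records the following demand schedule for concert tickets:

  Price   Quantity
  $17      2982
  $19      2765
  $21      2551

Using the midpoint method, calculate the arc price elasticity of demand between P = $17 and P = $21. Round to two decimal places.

-0.74

At P = 17, Q = 2982; at P = 21, Q = 2551.
ΔQ = -431, ΔP = 4. Midpoints: P̄ = 19.00, Q̄ = 2766.5.
ε = (ΔQ/ΔP)(P̄/Q̄) = (-431/4)(19.00/2766.5).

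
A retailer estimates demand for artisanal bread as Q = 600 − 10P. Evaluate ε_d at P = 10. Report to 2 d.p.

-0.20

At P = 10, Q = 500.
dQ/dP = −10.
ε = (dQ/dP)(P/Q) = (-10)(10/500).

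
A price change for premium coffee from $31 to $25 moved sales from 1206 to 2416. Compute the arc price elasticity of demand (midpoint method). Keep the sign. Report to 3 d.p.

ΔQ = 2416 − 1206 = 1210; ΔP = 25 − 31 = -6.
Midpoints: P̄ = 28.00, Q̄ = 1811.0.
ε = (ΔQ/ΔP)(P̄/Q̄) = (1210/-6)(28.00/1811.0).

-3.118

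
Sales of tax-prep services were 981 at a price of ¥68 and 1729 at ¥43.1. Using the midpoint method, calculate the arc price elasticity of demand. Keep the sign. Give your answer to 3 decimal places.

ΔQ = 1729 − 981 = 748; ΔP = 43.1 − 68 = -24.9.
Midpoints: P̄ = 55.55, Q̄ = 1355.0.
ε = (ΔQ/ΔP)(P̄/Q̄) = (748/-24.9)(55.55/1355.0).

-1.232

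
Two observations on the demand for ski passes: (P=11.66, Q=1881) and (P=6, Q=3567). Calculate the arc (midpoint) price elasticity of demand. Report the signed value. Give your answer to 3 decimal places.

-0.966

ΔQ = 3567 − 1881 = 1686; ΔP = 6 − 11.66 = -5.66.
Midpoints: P̄ = 8.83, Q̄ = 2724.0.
ε = (ΔQ/ΔP)(P̄/Q̄) = (1686/-5.66)(8.83/2724.0).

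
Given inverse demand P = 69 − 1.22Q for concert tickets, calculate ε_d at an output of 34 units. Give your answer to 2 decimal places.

-0.66

At Q = 34, P = 69 − 1.22(34) = 27.52.
dP/dQ = −1.22, so dQ/dP = 1/(−1.22) = -0.820.
ε = (dQ/dP)(P/Q) = (-0.820)(27.52/34).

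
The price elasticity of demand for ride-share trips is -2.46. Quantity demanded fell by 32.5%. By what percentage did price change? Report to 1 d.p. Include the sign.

13.2%

%ΔP ≈ %ΔQ / ε = (-32.5%)/(-2.46) = 13.21%.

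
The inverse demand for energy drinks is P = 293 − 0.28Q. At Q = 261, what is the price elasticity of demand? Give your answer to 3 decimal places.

At Q = 261, P = 293 − 0.28(261) = 219.92.
dP/dQ = −0.28, so dQ/dP = 1/(−0.28) = -3.571.
ε = (dQ/dP)(P/Q) = (-3.571)(219.92/261).

-3.009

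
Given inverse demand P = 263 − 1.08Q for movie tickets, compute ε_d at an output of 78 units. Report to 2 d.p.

At Q = 78, P = 263 − 1.08(78) = 178.76.
dP/dQ = −1.08, so dQ/dP = 1/(−1.08) = -0.926.
ε = (dQ/dP)(P/Q) = (-0.926)(178.76/78).

-2.12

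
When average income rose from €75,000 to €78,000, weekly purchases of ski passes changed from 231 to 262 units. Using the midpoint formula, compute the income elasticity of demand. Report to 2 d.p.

ΔQ = 31, ΔI = 3000. Midpoints: Ī = 76,500, Q̄ = 246.5.
ε_I = (ΔQ/ΔI)(Ī/Q̄) = (31/3000)(76500/246.5).
ε_I > 0, so the good is normal.

3.21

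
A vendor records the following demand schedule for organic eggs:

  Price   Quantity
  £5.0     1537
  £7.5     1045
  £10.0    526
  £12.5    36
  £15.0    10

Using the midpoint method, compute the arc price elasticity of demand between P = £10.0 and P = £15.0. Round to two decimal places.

-4.81

At P = 10.0, Q = 526; at P = 15.0, Q = 10.
ΔQ = -516, ΔP = 5.0. Midpoints: P̄ = 12.50, Q̄ = 268.0.
ε = (ΔQ/ΔP)(P̄/Q̄) = (-516/5.0)(12.50/268.0).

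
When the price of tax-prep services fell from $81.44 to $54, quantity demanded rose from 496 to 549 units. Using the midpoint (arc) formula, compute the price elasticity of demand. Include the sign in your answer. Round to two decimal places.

-0.25

ΔQ = 549 − 496 = 53; ΔP = 54 − 81.44 = -27.44.
Midpoints: P̄ = 67.72, Q̄ = 522.5.
ε = (ΔQ/ΔP)(P̄/Q̄) = (53/-27.44)(67.72/522.5).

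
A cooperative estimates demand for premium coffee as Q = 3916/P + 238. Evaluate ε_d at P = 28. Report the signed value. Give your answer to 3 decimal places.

At P = 28, Q = 377.857.
dQ/dP = −3916/P² = -4.995.
ε = (dQ/dP)(P/Q) = (-4.995)(28/377.857).
|ε| < 1, so demand is inelastic at this price.

-0.370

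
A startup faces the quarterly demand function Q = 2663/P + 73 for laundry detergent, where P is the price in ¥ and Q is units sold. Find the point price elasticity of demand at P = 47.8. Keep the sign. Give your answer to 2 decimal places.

At P = 47.8, Q = 128.711.
dQ/dP = −2663/P² = -1.166.
ε = (dQ/dP)(P/Q) = (-1.166)(47.8/128.711).
|ε| < 1, so demand is inelastic at this price.

-0.43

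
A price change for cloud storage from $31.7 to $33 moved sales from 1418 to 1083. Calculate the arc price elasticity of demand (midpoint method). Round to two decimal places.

ΔQ = 1083 − 1418 = -335; ΔP = 33 − 31.7 = 1.3.
Midpoints: P̄ = 32.35, Q̄ = 1250.5.
ε = (ΔQ/ΔP)(P̄/Q̄) = (-335/1.3)(32.35/1250.5).

-6.67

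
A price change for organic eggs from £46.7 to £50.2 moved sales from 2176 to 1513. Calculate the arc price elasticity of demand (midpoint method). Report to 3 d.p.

ΔQ = 1513 − 2176 = -663; ΔP = 50.2 − 46.7 = 3.5.
Midpoints: P̄ = 48.45, Q̄ = 1844.5.
ε = (ΔQ/ΔP)(P̄/Q̄) = (-663/3.5)(48.45/1844.5).

-4.976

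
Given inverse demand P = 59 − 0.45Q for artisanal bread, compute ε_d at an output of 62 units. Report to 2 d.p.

-1.11

At Q = 62, P = 59 − 0.45(62) = 31.10.
dP/dQ = −0.45, so dQ/dP = 1/(−0.45) = -2.222.
ε = (dQ/dP)(P/Q) = (-2.222)(31.10/62).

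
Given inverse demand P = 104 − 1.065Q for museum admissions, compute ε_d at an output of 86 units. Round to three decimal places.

At Q = 86, P = 104 − 1.065(86) = 12.41.
dP/dQ = −1.065, so dQ/dP = 1/(−1.065) = -0.939.
ε = (dQ/dP)(P/Q) = (-0.939)(12.41/86).

-0.135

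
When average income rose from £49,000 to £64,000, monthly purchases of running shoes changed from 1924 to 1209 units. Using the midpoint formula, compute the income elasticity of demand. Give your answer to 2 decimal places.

ΔQ = -715, ΔI = 15000. Midpoints: Ī = 56,500, Q̄ = 1566.5.
ε_I = (ΔQ/ΔI)(Ī/Q̄) = (-715/15000)(56500/1566.5).
ε_I < 0, so the good is inferior.

-1.72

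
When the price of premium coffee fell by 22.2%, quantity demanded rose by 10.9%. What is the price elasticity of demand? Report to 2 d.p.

ε = %ΔQ / %ΔP = (10.9)/(-22.2) = -0.491.

-0.49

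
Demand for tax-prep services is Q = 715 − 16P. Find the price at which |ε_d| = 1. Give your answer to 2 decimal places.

22.34

For linear demand Q = a − bP, ε = −bP/(a − bP). |ε| = 1 when bP = a − bP, i.e. P = a/(2b).
P = 715/(2·16) = 715/32 = 22.3438.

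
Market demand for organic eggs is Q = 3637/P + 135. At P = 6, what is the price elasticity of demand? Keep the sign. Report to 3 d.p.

-0.818

At P = 6, Q = 741.167.
dQ/dP = −3637/P² = -101.028.
ε = (dQ/dP)(P/Q) = (-101.028)(6/741.167).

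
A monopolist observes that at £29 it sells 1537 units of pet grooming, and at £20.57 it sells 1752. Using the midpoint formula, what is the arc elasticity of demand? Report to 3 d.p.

ΔQ = 1752 − 1537 = 215; ΔP = 20.57 − 29 = -8.43.
Midpoints: P̄ = 24.79, Q̄ = 1644.5.
ε = (ΔQ/ΔP)(P̄/Q̄) = (215/-8.43)(24.79/1644.5).

-0.384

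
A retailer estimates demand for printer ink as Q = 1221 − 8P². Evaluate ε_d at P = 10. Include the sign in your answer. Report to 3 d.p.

At P = 10, Q = 421.
dQ/dP = −16P = -160.
ε = (dQ/dP)(P/Q) = (-160)(10/421).
|ε| > 1, so demand is elastic at this price.

-3.800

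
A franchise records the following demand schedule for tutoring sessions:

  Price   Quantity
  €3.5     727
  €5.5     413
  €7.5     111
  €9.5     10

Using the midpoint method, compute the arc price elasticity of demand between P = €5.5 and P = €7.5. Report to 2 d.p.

At P = 5.5, Q = 413; at P = 7.5, Q = 111.
ΔQ = -302, ΔP = 2.0. Midpoints: P̄ = 6.50, Q̄ = 262.0.
ε = (ΔQ/ΔP)(P̄/Q̄) = (-302/2.0)(6.50/262.0).

-3.75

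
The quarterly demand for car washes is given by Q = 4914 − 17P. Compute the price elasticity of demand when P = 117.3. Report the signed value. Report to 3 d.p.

-0.683

At P = 117.3, Q = 2919.900.
dQ/dP = −17.
ε = (dQ/dP)(P/Q) = (-17)(117.3/2919.900).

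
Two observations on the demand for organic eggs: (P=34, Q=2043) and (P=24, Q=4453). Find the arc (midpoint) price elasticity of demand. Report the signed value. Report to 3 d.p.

-2.152

ΔQ = 4453 − 2043 = 2410; ΔP = 24 − 34 = -10.
Midpoints: P̄ = 29.00, Q̄ = 3248.0.
ε = (ΔQ/ΔP)(P̄/Q̄) = (2410/-10)(29.00/3248.0).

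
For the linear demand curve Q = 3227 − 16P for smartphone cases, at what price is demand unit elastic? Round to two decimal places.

For linear demand Q = a − bP, ε = −bP/(a − bP). |ε| = 1 when bP = a − bP, i.e. P = a/(2b).
P = 3227/(2·16) = 3227/32 = 100.8438.

100.84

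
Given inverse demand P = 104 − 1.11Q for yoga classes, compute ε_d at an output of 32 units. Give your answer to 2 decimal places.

-1.93

At Q = 32, P = 104 − 1.11(32) = 68.48.
dP/dQ = −1.11, so dQ/dP = 1/(−1.11) = -0.901.
ε = (dQ/dP)(P/Q) = (-0.901)(68.48/32).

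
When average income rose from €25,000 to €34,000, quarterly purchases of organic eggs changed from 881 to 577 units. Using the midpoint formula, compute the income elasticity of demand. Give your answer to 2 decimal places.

ΔQ = -304, ΔI = 9000. Midpoints: Ī = 29,500, Q̄ = 729.0.
ε_I = (ΔQ/ΔI)(Ī/Q̄) = (-304/9000)(29500/729.0).

-1.37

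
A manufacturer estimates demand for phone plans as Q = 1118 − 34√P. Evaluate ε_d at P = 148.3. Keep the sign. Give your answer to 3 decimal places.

-0.294

At P = 148.3, Q = 703.953.
dQ/dP = −34/(2√P) = -1.396.
ε = (dQ/dP)(P/Q) = (-1.396)(148.3/703.953).
|ε| < 1, so demand is inelastic at this price.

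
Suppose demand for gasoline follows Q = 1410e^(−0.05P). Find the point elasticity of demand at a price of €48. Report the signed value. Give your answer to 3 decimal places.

-2.400

At P = 48, Q = 127.912.
dQ/dP = −0.05·1410e^(−0.05P) = −0.05Q = -6.396.
ε = (dQ/dP)(P/Q) = (-6.396)(48/127.912).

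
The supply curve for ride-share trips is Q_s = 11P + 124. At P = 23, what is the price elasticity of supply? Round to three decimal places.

0.671

At P = 23, Q_s = 377.
dQ_s/dP = 11.
ε_s = (dQ_s/dP)(P/Q_s) = (11)(23/377).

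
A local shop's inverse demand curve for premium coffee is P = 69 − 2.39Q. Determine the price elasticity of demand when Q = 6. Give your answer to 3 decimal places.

At Q = 6, P = 69 − 2.39(6) = 54.66.
dP/dQ = −2.39, so dQ/dP = 1/(−2.39) = -0.418.
ε = (dQ/dP)(P/Q) = (-0.418)(54.66/6).

-3.812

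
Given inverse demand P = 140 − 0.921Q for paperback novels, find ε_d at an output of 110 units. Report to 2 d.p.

At Q = 110, P = 140 − 0.921(110) = 38.69.
dP/dQ = −0.921, so dQ/dP = 1/(−0.921) = -1.086.
ε = (dQ/dP)(P/Q) = (-1.086)(38.69/110).

-0.38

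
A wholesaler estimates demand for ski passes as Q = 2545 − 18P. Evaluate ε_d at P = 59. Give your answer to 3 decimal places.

At P = 59, Q = 1483.
dQ/dP = −18.
ε = (dQ/dP)(P/Q) = (-18)(59/1483).

-0.716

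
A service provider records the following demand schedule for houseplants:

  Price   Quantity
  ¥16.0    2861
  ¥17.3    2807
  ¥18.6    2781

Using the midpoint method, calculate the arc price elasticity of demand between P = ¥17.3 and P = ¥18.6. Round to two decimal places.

-0.13

At P = 17.3, Q = 2807; at P = 18.6, Q = 2781.
ΔQ = -26, ΔP = 1.3. Midpoints: P̄ = 17.95, Q̄ = 2794.0.
ε = (ΔQ/ΔP)(P̄/Q̄) = (-26/1.3)(17.95/2794.0).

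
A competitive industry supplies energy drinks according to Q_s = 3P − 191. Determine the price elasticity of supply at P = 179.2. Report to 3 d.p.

At P = 179.2, Q_s = 346.60.
dQ_s/dP = 3.
ε_s = (dQ_s/dP)(P/Q_s) = (3)(179.2/346.60).

1.551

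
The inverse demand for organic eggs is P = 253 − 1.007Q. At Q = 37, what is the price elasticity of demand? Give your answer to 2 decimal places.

At Q = 37, P = 253 − 1.007(37) = 215.74.
dP/dQ = −1.007, so dQ/dP = 1/(−1.007) = -0.993.
ε = (dQ/dP)(P/Q) = (-0.993)(215.74/37).

-5.79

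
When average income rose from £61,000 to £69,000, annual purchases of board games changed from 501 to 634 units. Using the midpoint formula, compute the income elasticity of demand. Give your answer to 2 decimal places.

ΔQ = 133, ΔI = 8000. Midpoints: Ī = 65,000, Q̄ = 567.5.
ε_I = (ΔQ/ΔI)(Ī/Q̄) = (133/8000)(65000/567.5).

1.90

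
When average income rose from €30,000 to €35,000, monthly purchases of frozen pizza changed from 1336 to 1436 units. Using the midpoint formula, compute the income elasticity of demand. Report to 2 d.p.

0.47

ΔQ = 100, ΔI = 5000. Midpoints: Ī = 32,500, Q̄ = 1386.0.
ε_I = (ΔQ/ΔI)(Ī/Q̄) = (100/5000)(32500/1386.0).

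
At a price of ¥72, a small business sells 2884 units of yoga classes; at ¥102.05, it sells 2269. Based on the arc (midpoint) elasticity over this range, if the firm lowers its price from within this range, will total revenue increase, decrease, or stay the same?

decrease

Arc ε = (-615/30.05)(87.03/2576.5) ≈ -0.691.
|ε| = 0.69 < 1, so demand is inelastic. A price cut therefore reduces total revenue.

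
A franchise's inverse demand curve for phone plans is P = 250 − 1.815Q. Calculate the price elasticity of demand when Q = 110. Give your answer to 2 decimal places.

At Q = 110, P = 250 − 1.815(110) = 50.35.
dP/dQ = −1.815, so dQ/dP = 1/(−1.815) = -0.551.
ε = (dQ/dP)(P/Q) = (-0.551)(50.35/110).

-0.25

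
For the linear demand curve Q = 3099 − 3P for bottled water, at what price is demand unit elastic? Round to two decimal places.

For linear demand Q = a − bP, ε = −bP/(a − bP). |ε| = 1 when bP = a − bP, i.e. P = a/(2b).
P = 3099/(2·3) = 3099/6 = 516.5000.

516.50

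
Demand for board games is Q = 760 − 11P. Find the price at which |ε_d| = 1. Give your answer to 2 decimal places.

For linear demand Q = a − bP, ε = −bP/(a − bP). |ε| = 1 when bP = a − bP, i.e. P = a/(2b).
P = 760/(2·11) = 760/22 = 34.5455.

34.55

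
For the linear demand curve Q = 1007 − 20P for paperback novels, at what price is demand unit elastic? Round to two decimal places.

For linear demand Q = a − bP, ε = −bP/(a − bP). |ε| = 1 when bP = a − bP, i.e. P = a/(2b).
P = 1007/(2·20) = 1007/40 = 25.1750.

25.18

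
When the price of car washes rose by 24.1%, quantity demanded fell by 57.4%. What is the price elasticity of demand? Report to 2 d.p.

-2.38

ε = %ΔQ / %ΔP = (-57.4)/(24.1) = -2.382.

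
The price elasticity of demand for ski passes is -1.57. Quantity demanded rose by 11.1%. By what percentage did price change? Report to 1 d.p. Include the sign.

%ΔP ≈ %ΔQ / ε = (11.1%)/(-1.57) = -7.07%.

-7.1%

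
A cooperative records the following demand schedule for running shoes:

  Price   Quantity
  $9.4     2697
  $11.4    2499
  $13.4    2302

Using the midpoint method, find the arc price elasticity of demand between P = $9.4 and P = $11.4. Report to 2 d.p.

-0.40

At P = 9.4, Q = 2697; at P = 11.4, Q = 2499.
ΔQ = -198, ΔP = 2.0. Midpoints: P̄ = 10.40, Q̄ = 2598.0.
ε = (ΔQ/ΔP)(P̄/Q̄) = (-198/2.0)(10.40/2598.0).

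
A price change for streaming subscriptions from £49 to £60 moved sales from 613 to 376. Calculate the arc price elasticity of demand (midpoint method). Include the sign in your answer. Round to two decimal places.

ΔQ = 376 − 613 = -237; ΔP = 60 − 49 = 11.
Midpoints: P̄ = 54.50, Q̄ = 494.5.
ε = (ΔQ/ΔP)(P̄/Q̄) = (-237/11)(54.50/494.5).

-2.37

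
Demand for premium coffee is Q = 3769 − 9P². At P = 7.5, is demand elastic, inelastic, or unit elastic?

Q = 3262.750, dQ/dP = -135.
ε = (dQ/dP)(P/Q) ≈ -0.310.
|ε| = 0.31 < 1.

inelastic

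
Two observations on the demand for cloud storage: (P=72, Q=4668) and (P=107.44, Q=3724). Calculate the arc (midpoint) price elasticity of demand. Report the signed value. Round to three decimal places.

ΔQ = 3724 − 4668 = -944; ΔP = 107.44 − 72 = 35.44.
Midpoints: P̄ = 89.72, Q̄ = 4196.0.
ε = (ΔQ/ΔP)(P̄/Q̄) = (-944/35.44)(89.72/4196.0).

-0.570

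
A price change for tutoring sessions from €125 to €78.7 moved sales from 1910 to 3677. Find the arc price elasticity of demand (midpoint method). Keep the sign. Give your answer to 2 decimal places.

-1.39

ΔQ = 3677 − 1910 = 1767; ΔP = 78.7 − 125 = -46.3.
Midpoints: P̄ = 101.85, Q̄ = 2793.5.
ε = (ΔQ/ΔP)(P̄/Q̄) = (1767/-46.3)(101.85/2793.5).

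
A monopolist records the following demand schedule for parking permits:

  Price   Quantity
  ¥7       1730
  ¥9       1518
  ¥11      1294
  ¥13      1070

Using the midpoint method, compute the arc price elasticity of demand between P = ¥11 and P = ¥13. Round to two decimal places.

At P = 11, Q = 1294; at P = 13, Q = 1070.
ΔQ = -224, ΔP = 2. Midpoints: P̄ = 12.00, Q̄ = 1182.0.
ε = (ΔQ/ΔP)(P̄/Q̄) = (-224/2)(12.00/1182.0).

-1.14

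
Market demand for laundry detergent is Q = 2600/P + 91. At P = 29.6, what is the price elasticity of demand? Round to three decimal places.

At P = 29.6, Q = 178.838.
dQ/dP = −2600/P² = -2.967.
ε = (dQ/dP)(P/Q) = (-2.967)(29.6/178.838).

-0.491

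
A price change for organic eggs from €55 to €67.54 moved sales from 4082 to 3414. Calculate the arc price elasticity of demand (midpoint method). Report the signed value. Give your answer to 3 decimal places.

-0.871

ΔQ = 3414 − 4082 = -668; ΔP = 67.54 − 55 = 12.54.
Midpoints: P̄ = 61.27, Q̄ = 3748.0.
ε = (ΔQ/ΔP)(P̄/Q̄) = (-668/12.54)(61.27/3748.0).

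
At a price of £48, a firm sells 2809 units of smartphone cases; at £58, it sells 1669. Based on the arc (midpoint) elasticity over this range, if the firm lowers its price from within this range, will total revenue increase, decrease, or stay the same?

Arc ε = (-1140/10)(53.00/2239.0) ≈ -2.699.
|ε| = 2.70 > 1, so demand is elastic. A price cut therefore raises total revenue.

increase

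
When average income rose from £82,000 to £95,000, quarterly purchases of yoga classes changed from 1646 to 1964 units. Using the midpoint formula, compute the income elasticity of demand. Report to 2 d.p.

ΔQ = 318, ΔI = 13000. Midpoints: Ī = 88,500, Q̄ = 1805.0.
ε_I = (ΔQ/ΔI)(Ī/Q̄) = (318/13000)(88500/1805.0).
ε_I > 0, so the good is normal.

1.20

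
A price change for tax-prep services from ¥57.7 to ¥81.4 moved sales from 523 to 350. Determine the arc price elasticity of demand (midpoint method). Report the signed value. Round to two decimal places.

-1.16

ΔQ = 350 − 523 = -173; ΔP = 81.4 − 57.7 = 23.7.
Midpoints: P̄ = 69.55, Q̄ = 436.5.
ε = (ΔQ/ΔP)(P̄/Q̄) = (-173/23.7)(69.55/436.5).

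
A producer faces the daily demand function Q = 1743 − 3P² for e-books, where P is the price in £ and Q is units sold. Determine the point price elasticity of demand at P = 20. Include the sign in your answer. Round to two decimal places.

At P = 20, Q = 543.
dQ/dP = −6P = -120.
ε = (dQ/dP)(P/Q) = (-120)(20/543).
|ε| > 1, so demand is elastic at this price.

-4.42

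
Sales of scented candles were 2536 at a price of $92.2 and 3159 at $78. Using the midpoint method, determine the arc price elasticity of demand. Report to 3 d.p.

ΔQ = 3159 − 2536 = 623; ΔP = 78 − 92.2 = -14.2.
Midpoints: P̄ = 85.10, Q̄ = 2847.5.
ε = (ΔQ/ΔP)(P̄/Q̄) = (623/-14.2)(85.10/2847.5).

-1.311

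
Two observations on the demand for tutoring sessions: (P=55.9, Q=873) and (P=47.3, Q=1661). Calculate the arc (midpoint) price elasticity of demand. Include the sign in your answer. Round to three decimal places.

-3.732

ΔQ = 1661 − 873 = 788; ΔP = 47.3 − 55.9 = -8.6.
Midpoints: P̄ = 51.60, Q̄ = 1267.0.
ε = (ΔQ/ΔP)(P̄/Q̄) = (788/-8.6)(51.60/1267.0).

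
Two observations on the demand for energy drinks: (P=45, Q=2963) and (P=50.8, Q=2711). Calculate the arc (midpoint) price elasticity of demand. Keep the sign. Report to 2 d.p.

-0.73

ΔQ = 2711 − 2963 = -252; ΔP = 50.8 − 45 = 5.8.
Midpoints: P̄ = 47.90, Q̄ = 2837.0.
ε = (ΔQ/ΔP)(P̄/Q̄) = (-252/5.8)(47.90/2837.0).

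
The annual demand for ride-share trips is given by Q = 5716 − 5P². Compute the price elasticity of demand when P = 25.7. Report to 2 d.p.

-2.74

At P = 25.7, Q = 2413.550.
dQ/dP = −10P = -257.
ε = (dQ/dP)(P/Q) = (-257)(25.7/2413.550).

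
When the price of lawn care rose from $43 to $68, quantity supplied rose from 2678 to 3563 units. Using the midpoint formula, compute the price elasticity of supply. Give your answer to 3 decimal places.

0.630

ΔQ = 3563 − 2678 = 885; ΔP = 68 − 43 = 25.
Midpoints: P̄ = 55.50, Q̄ = 3120.5.
ε_s = (ΔQ/ΔP)(P̄/Q̄) = (885/25)(55.50/3120.5).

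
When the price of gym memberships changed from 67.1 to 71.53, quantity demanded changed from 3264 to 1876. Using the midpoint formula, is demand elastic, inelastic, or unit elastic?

Arc ε ≈ -8.450.
|ε| = 8.45 > 1.

elastic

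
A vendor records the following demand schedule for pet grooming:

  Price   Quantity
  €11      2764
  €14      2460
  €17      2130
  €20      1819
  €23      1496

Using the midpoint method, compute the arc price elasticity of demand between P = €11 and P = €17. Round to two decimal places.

-0.60

At P = 11, Q = 2764; at P = 17, Q = 2130.
ΔQ = -634, ΔP = 6. Midpoints: P̄ = 14.00, Q̄ = 2447.0.
ε = (ΔQ/ΔP)(P̄/Q̄) = (-634/6)(14.00/2447.0).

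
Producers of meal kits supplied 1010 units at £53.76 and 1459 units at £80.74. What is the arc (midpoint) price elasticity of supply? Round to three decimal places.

ΔQ = 1459 − 1010 = 449; ΔP = 80.74 − 53.76 = 26.98.
Midpoints: P̄ = 67.25, Q̄ = 1234.5.
ε_s = (ΔQ/ΔP)(P̄/Q̄) = (449/26.98)(67.25/1234.5).

0.907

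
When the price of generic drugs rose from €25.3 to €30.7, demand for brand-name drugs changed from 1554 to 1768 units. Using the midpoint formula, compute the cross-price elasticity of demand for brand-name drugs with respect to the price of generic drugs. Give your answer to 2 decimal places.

0.67

ΔQ_x = 1768 − 1554 = 214; ΔP_y = 30.7 − 25.3 = 5.4.
Midpoints: P̄_y = 28.00, Q̄_x = 1661.0.
ε_xy = (ΔQ_x/ΔP_y)(P̄_y/Q̄_x) = (214/5.4)(28.00/1661.0).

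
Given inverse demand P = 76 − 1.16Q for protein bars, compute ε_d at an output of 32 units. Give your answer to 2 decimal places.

At Q = 32, P = 76 − 1.16(32) = 38.88.
dP/dQ = −1.16, so dQ/dP = 1/(−1.16) = -0.862.
ε = (dQ/dP)(P/Q) = (-0.862)(38.88/32).

-1.05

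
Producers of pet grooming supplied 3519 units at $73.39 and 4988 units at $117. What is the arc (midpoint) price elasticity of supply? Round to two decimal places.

ΔQ = 4988 − 3519 = 1469; ΔP = 117 − 73.39 = 43.61.
Midpoints: P̄ = 95.19, Q̄ = 4253.5.
ε_s = (ΔQ/ΔP)(P̄/Q̄) = (1469/43.61)(95.19/4253.5).

0.75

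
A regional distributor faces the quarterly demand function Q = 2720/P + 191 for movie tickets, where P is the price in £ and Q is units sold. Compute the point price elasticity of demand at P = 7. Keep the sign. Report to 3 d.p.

At P = 7, Q = 579.571.
dQ/dP = −2720/P² = -55.510.
ε = (dQ/dP)(P/Q) = (-55.510)(7/579.571).

-0.670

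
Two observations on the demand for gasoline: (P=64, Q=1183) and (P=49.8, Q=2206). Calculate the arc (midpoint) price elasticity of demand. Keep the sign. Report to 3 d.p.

-2.419

ΔQ = 2206 − 1183 = 1023; ΔP = 49.8 − 64 = -14.2.
Midpoints: P̄ = 56.90, Q̄ = 1694.5.
ε = (ΔQ/ΔP)(P̄/Q̄) = (1023/-14.2)(56.90/1694.5).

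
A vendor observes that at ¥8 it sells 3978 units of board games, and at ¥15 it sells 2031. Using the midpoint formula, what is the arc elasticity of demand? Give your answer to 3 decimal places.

-1.065

ΔQ = 2031 − 3978 = -1947; ΔP = 15 − 8 = 7.
Midpoints: P̄ = 11.50, Q̄ = 3004.5.
ε = (ΔQ/ΔP)(P̄/Q̄) = (-1947/7)(11.50/3004.5).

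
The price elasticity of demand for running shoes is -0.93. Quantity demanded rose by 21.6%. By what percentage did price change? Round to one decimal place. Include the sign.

%ΔP ≈ %ΔQ / ε = (21.6%)/(-0.93) = -23.23%.

-23.2%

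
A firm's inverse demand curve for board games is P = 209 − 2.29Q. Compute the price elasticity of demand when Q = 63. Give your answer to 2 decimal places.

At Q = 63, P = 209 − 2.29(63) = 64.73.
dP/dQ = −2.29, so dQ/dP = 1/(−2.29) = -0.437.
ε = (dQ/dP)(P/Q) = (-0.437)(64.73/63).

-0.45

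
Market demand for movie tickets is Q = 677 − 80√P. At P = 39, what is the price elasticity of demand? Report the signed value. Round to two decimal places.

-1.41

At P = 39, Q = 177.400.
dQ/dP = −80/(2√P) = -6.405.
ε = (dQ/dP)(P/Q) = (-6.405)(39/177.400).
|ε| > 1, so demand is elastic at this price.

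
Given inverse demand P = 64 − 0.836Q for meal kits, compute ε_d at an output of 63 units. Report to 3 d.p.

-0.215

At Q = 63, P = 64 − 0.836(63) = 11.33.
dP/dQ = −0.836, so dQ/dP = 1/(−0.836) = -1.196.
ε = (dQ/dP)(P/Q) = (-1.196)(11.33/63).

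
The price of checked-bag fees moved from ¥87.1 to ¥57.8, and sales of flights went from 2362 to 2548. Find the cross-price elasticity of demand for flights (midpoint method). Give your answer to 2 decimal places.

ΔQ_x = 2548 − 2362 = 186; ΔP_y = 57.8 − 87.1 = -29.3.
Midpoints: P̄_y = 72.45, Q̄_x = 2455.0.
ε_xy = (ΔQ_x/ΔP_y)(P̄_y/Q̄_x) = (186/-29.3)(72.45/2455.0).

-0.19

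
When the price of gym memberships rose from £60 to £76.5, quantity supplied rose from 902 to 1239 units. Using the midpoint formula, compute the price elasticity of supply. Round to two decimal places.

1.30

ΔQ = 1239 − 902 = 337; ΔP = 76.5 − 60 = 16.5.
Midpoints: P̄ = 68.25, Q̄ = 1070.5.
ε_s = (ΔQ/ΔP)(P̄/Q̄) = (337/16.5)(68.25/1070.5).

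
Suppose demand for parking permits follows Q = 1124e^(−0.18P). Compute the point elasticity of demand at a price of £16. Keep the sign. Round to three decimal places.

At P = 16, Q = 63.095.
dQ/dP = −0.18·1124e^(−0.18P) = −0.18Q = -11.357.
ε = (dQ/dP)(P/Q) = (-11.357)(16/63.095).

-2.880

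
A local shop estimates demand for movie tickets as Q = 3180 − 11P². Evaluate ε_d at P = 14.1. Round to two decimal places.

At P = 14.1, Q = 993.090.
dQ/dP = −22P = -310.200.
ε = (dQ/dP)(P/Q) = (-310.200)(14.1/993.090).

-4.40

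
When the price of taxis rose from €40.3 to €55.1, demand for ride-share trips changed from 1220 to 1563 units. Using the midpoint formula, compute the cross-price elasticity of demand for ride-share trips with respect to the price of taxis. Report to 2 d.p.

ΔQ_x = 1563 − 1220 = 343; ΔP_y = 55.1 − 40.3 = 14.8.
Midpoints: P̄_y = 47.70, Q̄_x = 1391.5.
ε_xy = (ΔQ_x/ΔP_y)(P̄_y/Q̄_x) = (343/14.8)(47.70/1391.5).
ε_xy > 0, so the goods are substitutes.

0.79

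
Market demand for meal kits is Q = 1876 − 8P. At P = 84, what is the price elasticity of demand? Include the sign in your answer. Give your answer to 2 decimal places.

-0.56

At P = 84, Q = 1204.
dQ/dP = −8.
ε = (dQ/dP)(P/Q) = (-8)(84/1204).
|ε| < 1, so demand is inelastic at this price.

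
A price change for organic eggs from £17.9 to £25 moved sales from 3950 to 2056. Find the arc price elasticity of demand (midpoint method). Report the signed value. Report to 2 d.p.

ΔQ = 2056 − 3950 = -1894; ΔP = 25 − 17.9 = 7.1.
Midpoints: P̄ = 21.45, Q̄ = 3003.0.
ε = (ΔQ/ΔP)(P̄/Q̄) = (-1894/7.1)(21.45/3003.0).

-1.91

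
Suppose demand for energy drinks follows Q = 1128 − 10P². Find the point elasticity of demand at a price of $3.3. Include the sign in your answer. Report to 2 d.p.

At P = 3.3, Q = 1019.100.
dQ/dP = −20P = -66.
ε = (dQ/dP)(P/Q) = (-66)(3.3/1019.100).

-0.21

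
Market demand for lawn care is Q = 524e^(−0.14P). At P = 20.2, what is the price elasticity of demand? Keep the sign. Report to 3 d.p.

-2.828

At P = 20.2, Q = 30.985.
dQ/dP = −0.14·524e^(−0.14P) = −0.14Q = -4.338.
ε = (dQ/dP)(P/Q) = (-4.338)(20.2/30.985).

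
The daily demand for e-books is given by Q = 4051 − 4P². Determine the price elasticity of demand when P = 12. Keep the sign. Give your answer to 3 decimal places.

-0.332

At P = 12, Q = 3475.
dQ/dP = −8P = -96.
ε = (dQ/dP)(P/Q) = (-96)(12/3475).
|ε| < 1, so demand is inelastic at this price.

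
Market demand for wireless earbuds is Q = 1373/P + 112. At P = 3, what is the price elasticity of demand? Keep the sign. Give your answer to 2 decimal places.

-0.80

At P = 3, Q = 569.667.
dQ/dP = −1373/P² = -152.556.
ε = (dQ/dP)(P/Q) = (-152.556)(3/569.667).
|ε| < 1, so demand is inelastic at this price.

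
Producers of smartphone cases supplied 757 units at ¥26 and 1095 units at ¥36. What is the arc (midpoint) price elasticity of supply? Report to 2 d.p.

ΔQ = 1095 − 757 = 338; ΔP = 36 − 26 = 10.
Midpoints: P̄ = 31.00, Q̄ = 926.0.
ε_s = (ΔQ/ΔP)(P̄/Q̄) = (338/10)(31.00/926.0).

1.13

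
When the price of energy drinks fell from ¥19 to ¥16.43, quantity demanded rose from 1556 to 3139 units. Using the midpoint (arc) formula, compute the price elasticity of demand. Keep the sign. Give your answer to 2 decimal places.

-4.65

ΔQ = 3139 − 1556 = 1583; ΔP = 16.43 − 19 = -2.57.
Midpoints: P̄ = 17.71, Q̄ = 2347.5.
ε = (ΔQ/ΔP)(P̄/Q̄) = (1583/-2.57)(17.71/2347.5).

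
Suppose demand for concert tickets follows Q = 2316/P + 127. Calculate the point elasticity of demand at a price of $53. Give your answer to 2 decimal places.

At P = 53, Q = 170.698.
dQ/dP = −2316/P² = -0.824.
ε = (dQ/dP)(P/Q) = (-0.824)(53/170.698).

-0.26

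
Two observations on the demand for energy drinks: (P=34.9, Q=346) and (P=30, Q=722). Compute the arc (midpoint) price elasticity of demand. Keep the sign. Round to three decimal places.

-4.663

ΔQ = 722 − 346 = 376; ΔP = 30 − 34.9 = -4.9.
Midpoints: P̄ = 32.45, Q̄ = 534.0.
ε = (ΔQ/ΔP)(P̄/Q̄) = (376/-4.9)(32.45/534.0).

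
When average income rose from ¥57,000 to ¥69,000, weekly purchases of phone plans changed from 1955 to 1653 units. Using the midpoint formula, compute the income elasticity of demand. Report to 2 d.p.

ΔQ = -302, ΔI = 12000. Midpoints: Ī = 63,000, Q̄ = 1804.0.
ε_I = (ΔQ/ΔI)(Ī/Q̄) = (-302/12000)(63000/1804.0).

-0.88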